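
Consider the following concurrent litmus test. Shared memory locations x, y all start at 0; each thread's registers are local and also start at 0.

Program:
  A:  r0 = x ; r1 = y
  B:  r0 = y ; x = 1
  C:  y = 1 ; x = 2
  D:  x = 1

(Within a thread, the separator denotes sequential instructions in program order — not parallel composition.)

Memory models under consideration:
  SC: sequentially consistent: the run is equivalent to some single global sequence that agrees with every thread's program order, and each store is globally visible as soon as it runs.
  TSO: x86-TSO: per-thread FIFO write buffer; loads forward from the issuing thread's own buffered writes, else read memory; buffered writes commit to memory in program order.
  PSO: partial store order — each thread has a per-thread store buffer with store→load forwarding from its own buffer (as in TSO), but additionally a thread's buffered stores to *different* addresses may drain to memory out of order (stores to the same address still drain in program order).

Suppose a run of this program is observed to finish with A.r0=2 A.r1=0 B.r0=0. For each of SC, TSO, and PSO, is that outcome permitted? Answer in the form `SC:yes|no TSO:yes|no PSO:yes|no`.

outcome vector order: (A.r0,A.r1,B.r0)
under SC → 000; 001; 010; 011; 100; 101; 110; 111; 210; 211
under TSO → 000; 001; 010; 011; 100; 101; 110; 111; 210; 211
under PSO → 000; 001; 010; 011; 100; 101; 110; 111; 200; 201; 210; 211
target 200 ∈ {PSO}

SC:no TSO:no PSO:yes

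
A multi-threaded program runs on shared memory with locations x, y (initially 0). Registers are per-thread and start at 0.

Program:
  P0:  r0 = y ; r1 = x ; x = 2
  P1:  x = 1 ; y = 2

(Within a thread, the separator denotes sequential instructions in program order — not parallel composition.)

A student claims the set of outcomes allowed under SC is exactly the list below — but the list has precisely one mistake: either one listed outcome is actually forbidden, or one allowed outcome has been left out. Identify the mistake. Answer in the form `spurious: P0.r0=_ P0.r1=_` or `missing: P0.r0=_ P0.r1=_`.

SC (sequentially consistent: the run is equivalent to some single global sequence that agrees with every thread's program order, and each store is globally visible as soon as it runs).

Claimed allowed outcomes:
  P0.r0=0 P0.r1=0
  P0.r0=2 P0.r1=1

outcome vector order: (P0.r0,P0.r1)
SC: 3 outcomes — {<0 0> <0 1> <2 1>}
SC∖claimed = {<0 1>}

missing: P0.r0=0 P0.r1=1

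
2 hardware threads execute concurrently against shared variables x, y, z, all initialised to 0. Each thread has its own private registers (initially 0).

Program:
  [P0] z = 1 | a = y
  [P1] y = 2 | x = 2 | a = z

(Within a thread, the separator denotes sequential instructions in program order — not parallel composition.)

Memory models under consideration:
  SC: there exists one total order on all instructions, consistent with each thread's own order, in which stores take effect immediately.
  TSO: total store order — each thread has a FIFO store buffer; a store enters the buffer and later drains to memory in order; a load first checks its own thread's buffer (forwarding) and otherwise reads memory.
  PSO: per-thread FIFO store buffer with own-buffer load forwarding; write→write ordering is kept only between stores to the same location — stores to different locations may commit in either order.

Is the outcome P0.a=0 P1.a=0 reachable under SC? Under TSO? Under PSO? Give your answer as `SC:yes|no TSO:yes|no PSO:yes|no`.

SC:no TSO:yes PSO:yes

outcome vector order: (P0.a,P1.a)
SC (3): 0/1, 2/0, 2/1
TSO (4): 0/0, 0/1, 2/0, 2/1
PSO (4): 0/0, 0/1, 2/0, 2/1
target 0/0 ∈ {TSO,PSO}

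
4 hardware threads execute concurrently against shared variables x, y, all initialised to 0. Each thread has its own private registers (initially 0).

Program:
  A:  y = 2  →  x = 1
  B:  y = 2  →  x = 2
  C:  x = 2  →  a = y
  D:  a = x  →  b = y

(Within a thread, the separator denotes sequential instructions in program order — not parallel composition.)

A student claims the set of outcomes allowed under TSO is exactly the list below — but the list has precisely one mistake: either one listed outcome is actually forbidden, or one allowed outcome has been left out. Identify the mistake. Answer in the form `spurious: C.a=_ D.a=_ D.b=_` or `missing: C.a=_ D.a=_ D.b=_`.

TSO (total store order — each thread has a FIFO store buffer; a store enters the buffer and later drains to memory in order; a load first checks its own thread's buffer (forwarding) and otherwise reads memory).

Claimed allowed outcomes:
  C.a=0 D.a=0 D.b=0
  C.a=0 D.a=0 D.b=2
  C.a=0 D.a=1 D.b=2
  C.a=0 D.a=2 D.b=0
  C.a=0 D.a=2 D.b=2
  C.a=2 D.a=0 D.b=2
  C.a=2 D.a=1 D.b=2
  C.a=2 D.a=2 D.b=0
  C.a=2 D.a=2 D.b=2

outcome vector order: (C.a,D.a,D.b)
under TSO → <0 0 0>, <0 0 2>, <0 1 2>, <0 2 0>, <0 2 2>, <2 0 0>, <2 0 2>, <2 1 2>, <2 2 0>, <2 2 2>
TSO∖claimed = {<2 0 0>}

missing: C.a=2 D.a=0 D.b=0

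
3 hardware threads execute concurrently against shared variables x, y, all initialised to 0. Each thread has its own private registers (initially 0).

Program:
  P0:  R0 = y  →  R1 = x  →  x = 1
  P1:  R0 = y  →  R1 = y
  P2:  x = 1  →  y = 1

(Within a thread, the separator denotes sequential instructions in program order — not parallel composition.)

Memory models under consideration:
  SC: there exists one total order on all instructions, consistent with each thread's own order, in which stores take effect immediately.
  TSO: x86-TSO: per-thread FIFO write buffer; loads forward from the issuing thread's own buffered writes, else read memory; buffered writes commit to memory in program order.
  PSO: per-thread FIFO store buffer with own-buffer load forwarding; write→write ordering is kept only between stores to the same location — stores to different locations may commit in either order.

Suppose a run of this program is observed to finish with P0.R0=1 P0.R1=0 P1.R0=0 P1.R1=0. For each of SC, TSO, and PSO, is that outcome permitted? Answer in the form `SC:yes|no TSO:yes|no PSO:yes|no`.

outcome vector order: (P0.R0,P0.R1,P1.R0,P1.R1)
under SC → 0/0/0/0 0/0/0/1 0/0/1/1 0/1/0/0 0/1/0/1 0/1/1/1 1/1/0/0 1/1/0/1 1/1/1/1
under TSO → 0/0/0/0 0/0/0/1 0/0/1/1 0/1/0/0 0/1/0/1 0/1/1/1 1/1/0/0 1/1/0/1 1/1/1/1
under PSO → 0/0/0/0 0/0/0/1 0/0/1/1 0/1/0/0 0/1/0/1 0/1/1/1 1/0/0/0 1/0/0/1 1/0/1/1 1/1/0/0 1/1/0/1 1/1/1/1
target 1/0/0/0 ∈ {PSO}

SC:no TSO:no PSO:yes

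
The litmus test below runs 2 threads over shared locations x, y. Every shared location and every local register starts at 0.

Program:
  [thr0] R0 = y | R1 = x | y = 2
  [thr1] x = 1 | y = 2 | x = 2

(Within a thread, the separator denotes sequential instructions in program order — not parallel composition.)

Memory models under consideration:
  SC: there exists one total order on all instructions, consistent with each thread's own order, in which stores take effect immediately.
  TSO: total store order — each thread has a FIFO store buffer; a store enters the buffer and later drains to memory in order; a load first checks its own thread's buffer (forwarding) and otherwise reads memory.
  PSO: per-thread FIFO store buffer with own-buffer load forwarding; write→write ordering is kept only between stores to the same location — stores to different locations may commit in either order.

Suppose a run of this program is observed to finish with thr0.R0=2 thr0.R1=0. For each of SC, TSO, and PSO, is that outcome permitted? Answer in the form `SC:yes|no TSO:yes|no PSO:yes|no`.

SC:no TSO:no PSO:yes

outcome vector order: (thr0.R0,thr0.R1)
SC: 5 outcomes — {<0 0>, <0 1>, <0 2>, <2 1>, <2 2>}
TSO: 5 outcomes — {<0 0>, <0 1>, <0 2>, <2 1>, <2 2>}
PSO: 6 outcomes — {<0 0>, <0 1>, <0 2>, <2 0>, <2 1>, <2 2>}
target <2 0> ∈ {PSO}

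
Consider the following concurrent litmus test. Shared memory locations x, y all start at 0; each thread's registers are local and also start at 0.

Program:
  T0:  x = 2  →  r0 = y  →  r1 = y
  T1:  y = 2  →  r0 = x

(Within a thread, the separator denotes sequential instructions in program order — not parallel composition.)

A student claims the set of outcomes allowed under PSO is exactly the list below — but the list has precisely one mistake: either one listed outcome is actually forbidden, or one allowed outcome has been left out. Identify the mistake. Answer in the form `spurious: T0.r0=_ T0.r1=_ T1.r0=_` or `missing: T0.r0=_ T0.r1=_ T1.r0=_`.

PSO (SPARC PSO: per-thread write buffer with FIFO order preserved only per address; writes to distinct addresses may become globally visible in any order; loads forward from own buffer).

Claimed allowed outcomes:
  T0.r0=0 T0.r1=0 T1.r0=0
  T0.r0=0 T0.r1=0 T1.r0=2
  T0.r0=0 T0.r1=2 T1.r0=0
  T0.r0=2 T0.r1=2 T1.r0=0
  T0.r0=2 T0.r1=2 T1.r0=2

outcome vector order: (T0.r0,T0.r1,T1.r0)
PSO (6): 000 002 020 022 220 222
PSO∖claimed = {022}

missing: T0.r0=0 T0.r1=2 T1.r0=2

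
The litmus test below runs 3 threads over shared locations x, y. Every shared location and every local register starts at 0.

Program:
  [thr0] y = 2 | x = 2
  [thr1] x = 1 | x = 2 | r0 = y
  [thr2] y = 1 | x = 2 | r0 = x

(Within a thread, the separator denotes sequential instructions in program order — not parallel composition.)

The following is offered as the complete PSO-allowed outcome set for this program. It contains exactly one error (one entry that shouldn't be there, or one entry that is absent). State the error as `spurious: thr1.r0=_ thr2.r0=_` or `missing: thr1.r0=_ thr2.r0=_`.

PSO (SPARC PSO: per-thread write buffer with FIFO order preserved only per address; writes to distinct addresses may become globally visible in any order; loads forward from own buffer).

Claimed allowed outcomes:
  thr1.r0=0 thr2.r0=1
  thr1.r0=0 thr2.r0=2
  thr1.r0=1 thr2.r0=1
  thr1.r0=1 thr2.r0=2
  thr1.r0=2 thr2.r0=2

outcome vector order: (thr1.r0,thr2.r0)
under PSO → 01; 02; 11; 12; 21; 22
PSO∖claimed = {21}

missing: thr1.r0=2 thr2.r0=1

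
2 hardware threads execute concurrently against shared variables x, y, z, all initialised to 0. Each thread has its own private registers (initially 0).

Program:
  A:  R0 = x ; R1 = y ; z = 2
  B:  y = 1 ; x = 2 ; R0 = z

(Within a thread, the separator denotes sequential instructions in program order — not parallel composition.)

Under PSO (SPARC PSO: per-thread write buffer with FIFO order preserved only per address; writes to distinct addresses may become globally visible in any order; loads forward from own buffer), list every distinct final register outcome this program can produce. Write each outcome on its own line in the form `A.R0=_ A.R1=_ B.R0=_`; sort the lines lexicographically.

A.R0=0 A.R1=0 B.R0=0
A.R0=0 A.R1=0 B.R0=2
A.R0=0 A.R1=1 B.R0=0
A.R0=0 A.R1=1 B.R0=2
A.R0=2 A.R1=0 B.R0=0
A.R0=2 A.R1=0 B.R0=2
A.R0=2 A.R1=1 B.R0=0
A.R0=2 A.R1=1 B.R0=2

outcome vector order: (A.R0,A.R1,B.R0)
|PSO outcomes| = 8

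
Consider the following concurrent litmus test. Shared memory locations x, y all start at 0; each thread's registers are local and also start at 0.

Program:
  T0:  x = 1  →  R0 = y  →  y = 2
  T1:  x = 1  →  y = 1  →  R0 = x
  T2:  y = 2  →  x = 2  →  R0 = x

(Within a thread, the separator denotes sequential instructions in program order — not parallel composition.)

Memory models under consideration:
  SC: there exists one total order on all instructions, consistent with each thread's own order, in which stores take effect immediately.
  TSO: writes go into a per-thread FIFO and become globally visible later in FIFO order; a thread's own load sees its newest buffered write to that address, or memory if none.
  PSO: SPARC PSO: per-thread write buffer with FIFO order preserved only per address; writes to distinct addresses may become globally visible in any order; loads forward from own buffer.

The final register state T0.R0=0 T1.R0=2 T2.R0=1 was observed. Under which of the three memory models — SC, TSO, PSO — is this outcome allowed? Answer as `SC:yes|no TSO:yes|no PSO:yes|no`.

SC:no TSO:yes PSO:yes

outcome vector order: (T0.R0,T1.R0,T2.R0)
SC: 11 outcomes — {<0 1 1>; <0 1 2>; <0 2 2>; <1 1 1>; <1 1 2>; <1 2 1>; <1 2 2>; <2 1 1>; <2 1 2>; <2 2 1>; <2 2 2>}
TSO: 12 outcomes — {<0 1 1>; <0 1 2>; <0 2 1>; <0 2 2>; <1 1 1>; <1 1 2>; <1 2 1>; <1 2 2>; <2 1 1>; <2 1 2>; <2 2 1>; <2 2 2>}
PSO: 12 outcomes — {<0 1 1>; <0 1 2>; <0 2 1>; <0 2 2>; <1 1 1>; <1 1 2>; <1 2 1>; <1 2 2>; <2 1 1>; <2 1 2>; <2 2 1>; <2 2 2>}
target <0 2 1> ∈ {TSO,PSO}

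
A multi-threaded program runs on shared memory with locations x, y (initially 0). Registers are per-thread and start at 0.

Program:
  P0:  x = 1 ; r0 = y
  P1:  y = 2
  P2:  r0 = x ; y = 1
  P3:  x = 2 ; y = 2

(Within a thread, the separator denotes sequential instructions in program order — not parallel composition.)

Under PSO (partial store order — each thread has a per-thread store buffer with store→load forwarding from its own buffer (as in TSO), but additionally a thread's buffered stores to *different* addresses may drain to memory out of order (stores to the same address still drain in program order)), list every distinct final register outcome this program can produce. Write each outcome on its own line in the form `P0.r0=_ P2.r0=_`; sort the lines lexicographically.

outcome vector order: (P0.r0,P2.r0)
|PSO outcomes| = 9

P0.r0=0 P2.r0=0
P0.r0=0 P2.r0=1
P0.r0=0 P2.r0=2
P0.r0=1 P2.r0=0
P0.r0=1 P2.r0=1
P0.r0=1 P2.r0=2
P0.r0=2 P2.r0=0
P0.r0=2 P2.r0=1
P0.r0=2 P2.r0=2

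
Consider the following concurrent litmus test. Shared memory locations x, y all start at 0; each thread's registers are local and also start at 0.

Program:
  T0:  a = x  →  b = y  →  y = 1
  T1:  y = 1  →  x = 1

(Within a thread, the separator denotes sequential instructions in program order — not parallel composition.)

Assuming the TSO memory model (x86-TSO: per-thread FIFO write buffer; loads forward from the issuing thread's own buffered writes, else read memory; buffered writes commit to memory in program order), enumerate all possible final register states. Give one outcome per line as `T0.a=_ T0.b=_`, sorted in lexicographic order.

outcome vector order: (T0.a,T0.b)
|TSO outcomes| = 3

T0.a=0 T0.b=0
T0.a=0 T0.b=1
T0.a=1 T0.b=1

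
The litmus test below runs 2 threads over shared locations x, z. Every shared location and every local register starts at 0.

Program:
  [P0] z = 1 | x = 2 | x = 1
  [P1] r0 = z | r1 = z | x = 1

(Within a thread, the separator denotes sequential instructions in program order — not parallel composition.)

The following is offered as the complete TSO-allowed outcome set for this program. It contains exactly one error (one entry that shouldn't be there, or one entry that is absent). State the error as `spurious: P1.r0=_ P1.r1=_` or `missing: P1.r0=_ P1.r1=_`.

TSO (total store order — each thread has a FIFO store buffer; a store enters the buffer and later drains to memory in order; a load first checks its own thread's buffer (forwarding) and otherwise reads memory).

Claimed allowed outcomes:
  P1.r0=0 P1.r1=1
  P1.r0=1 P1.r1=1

outcome vector order: (P1.r0,P1.r1)
TSO: 3 outcomes — {<0 0>, <0 1>, <1 1>}
TSO∖claimed = {<0 0>}

missing: P1.r0=0 P1.r1=0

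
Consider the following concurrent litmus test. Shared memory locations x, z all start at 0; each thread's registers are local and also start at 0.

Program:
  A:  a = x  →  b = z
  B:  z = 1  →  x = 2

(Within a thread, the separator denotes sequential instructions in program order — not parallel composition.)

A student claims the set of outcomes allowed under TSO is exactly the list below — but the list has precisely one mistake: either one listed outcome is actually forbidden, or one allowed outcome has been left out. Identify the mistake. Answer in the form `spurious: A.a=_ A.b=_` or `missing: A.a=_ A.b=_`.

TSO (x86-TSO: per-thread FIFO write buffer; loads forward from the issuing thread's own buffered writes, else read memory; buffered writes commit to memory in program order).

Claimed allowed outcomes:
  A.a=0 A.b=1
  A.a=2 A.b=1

missing: A.a=0 A.b=0

outcome vector order: (A.a,A.b)
TSO (3): (0,0) (0,1) (2,1)
TSO∖claimed = {(0,0)}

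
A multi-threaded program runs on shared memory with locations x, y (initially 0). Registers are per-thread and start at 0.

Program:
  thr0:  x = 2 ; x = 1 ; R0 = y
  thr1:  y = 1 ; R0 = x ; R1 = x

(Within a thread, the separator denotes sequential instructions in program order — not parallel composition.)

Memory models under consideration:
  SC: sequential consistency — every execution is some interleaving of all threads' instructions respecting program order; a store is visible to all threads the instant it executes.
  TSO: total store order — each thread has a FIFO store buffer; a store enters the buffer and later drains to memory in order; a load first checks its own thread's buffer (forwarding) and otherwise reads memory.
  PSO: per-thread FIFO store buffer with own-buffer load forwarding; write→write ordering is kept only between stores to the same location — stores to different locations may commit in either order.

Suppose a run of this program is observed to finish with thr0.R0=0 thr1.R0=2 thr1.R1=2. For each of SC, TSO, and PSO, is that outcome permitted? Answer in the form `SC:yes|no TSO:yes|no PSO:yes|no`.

SC:no TSO:yes PSO:yes

outcome vector order: (thr0.R0,thr1.R0,thr1.R1)
under SC → <0 1 1>; <1 0 0>; <1 0 1>; <1 0 2>; <1 1 1>; <1 2 1>; <1 2 2>
under TSO → <0 0 0>; <0 0 1>; <0 0 2>; <0 1 1>; <0 2 1>; <0 2 2>; <1 0 0>; <1 0 1>; <1 0 2>; <1 1 1>; <1 2 1>; <1 2 2>
under PSO → <0 0 0>; <0 0 1>; <0 0 2>; <0 1 1>; <0 2 1>; <0 2 2>; <1 0 0>; <1 0 1>; <1 0 2>; <1 1 1>; <1 2 1>; <1 2 2>
target <0 2 2> ∈ {TSO,PSO}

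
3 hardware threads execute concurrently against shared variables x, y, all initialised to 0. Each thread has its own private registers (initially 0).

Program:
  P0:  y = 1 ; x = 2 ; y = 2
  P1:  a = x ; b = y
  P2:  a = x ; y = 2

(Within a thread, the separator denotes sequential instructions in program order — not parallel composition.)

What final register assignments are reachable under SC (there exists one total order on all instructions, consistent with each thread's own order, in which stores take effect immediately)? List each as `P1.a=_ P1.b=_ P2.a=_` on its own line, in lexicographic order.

outcome vector order: (P1.a,P1.b,P2.a)
|SC outcomes| = 10

P1.a=0 P1.b=0 P2.a=0
P1.a=0 P1.b=0 P2.a=2
P1.a=0 P1.b=1 P2.a=0
P1.a=0 P1.b=1 P2.a=2
P1.a=0 P1.b=2 P2.a=0
P1.a=0 P1.b=2 P2.a=2
P1.a=2 P1.b=1 P2.a=0
P1.a=2 P1.b=1 P2.a=2
P1.a=2 P1.b=2 P2.a=0
P1.a=2 P1.b=2 P2.a=2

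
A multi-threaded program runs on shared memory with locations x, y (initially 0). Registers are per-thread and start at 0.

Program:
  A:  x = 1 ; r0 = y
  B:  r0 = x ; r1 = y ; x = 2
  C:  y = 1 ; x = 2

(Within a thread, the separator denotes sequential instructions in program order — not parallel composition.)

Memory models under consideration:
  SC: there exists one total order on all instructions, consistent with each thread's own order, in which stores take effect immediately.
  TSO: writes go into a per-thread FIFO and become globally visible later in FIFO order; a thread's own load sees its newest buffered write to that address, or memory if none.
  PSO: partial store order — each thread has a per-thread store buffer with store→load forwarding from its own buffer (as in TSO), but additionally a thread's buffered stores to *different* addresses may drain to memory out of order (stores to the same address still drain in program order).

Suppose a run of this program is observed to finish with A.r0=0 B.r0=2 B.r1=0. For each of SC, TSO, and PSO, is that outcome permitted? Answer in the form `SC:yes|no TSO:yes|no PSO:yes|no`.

SC:no TSO:no PSO:yes

outcome vector order: (A.r0,B.r0,B.r1)
under SC → 000, 001, 010, 011, 021, 100, 101, 110, 111, 121
under TSO → 000, 001, 010, 011, 021, 100, 101, 110, 111, 121
under PSO → 000, 001, 010, 011, 020, 021, 100, 101, 110, 111, 120, 121
target 020 ∈ {PSO}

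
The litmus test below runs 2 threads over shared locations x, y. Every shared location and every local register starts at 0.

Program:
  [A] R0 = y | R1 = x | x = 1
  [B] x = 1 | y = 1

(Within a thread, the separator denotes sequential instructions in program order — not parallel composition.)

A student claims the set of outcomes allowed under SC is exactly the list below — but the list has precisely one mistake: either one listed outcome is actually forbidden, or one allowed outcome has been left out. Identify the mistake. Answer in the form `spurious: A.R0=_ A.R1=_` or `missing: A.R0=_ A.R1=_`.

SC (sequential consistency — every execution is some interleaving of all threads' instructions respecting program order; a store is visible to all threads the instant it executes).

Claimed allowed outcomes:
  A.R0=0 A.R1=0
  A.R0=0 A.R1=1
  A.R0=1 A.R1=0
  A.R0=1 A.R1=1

outcome vector order: (A.R0,A.R1)
SC: 3 outcomes — {0/0 0/1 1/1}
claimed∖SC = {1/0}

spurious: A.R0=1 A.R1=0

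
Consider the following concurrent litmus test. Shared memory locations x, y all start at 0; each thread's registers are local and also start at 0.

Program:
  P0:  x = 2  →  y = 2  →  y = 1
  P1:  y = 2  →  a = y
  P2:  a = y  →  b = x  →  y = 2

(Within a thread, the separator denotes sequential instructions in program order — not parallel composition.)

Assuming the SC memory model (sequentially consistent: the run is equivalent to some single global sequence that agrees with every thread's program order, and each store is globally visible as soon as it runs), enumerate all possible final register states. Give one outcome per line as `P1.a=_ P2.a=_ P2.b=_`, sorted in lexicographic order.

P1.a=1 P2.a=0 P2.b=0
P1.a=1 P2.a=0 P2.b=2
P1.a=1 P2.a=1 P2.b=2
P1.a=1 P2.a=2 P2.b=0
P1.a=1 P2.a=2 P2.b=2
P1.a=2 P2.a=0 P2.b=0
P1.a=2 P2.a=0 P2.b=2
P1.a=2 P2.a=1 P2.b=2
P1.a=2 P2.a=2 P2.b=0
P1.a=2 P2.a=2 P2.b=2

outcome vector order: (P1.a,P2.a,P2.b)
|SC outcomes| = 10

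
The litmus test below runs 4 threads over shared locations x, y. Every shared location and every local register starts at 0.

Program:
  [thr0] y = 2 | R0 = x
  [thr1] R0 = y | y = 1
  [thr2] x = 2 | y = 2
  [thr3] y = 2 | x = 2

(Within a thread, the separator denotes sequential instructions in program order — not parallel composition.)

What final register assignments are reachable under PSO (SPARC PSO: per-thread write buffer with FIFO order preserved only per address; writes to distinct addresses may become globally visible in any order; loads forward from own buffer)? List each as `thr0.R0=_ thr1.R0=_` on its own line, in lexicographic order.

thr0.R0=0 thr1.R0=0
thr0.R0=0 thr1.R0=2
thr0.R0=2 thr1.R0=0
thr0.R0=2 thr1.R0=2

outcome vector order: (thr0.R0,thr1.R0)
|PSO outcomes| = 4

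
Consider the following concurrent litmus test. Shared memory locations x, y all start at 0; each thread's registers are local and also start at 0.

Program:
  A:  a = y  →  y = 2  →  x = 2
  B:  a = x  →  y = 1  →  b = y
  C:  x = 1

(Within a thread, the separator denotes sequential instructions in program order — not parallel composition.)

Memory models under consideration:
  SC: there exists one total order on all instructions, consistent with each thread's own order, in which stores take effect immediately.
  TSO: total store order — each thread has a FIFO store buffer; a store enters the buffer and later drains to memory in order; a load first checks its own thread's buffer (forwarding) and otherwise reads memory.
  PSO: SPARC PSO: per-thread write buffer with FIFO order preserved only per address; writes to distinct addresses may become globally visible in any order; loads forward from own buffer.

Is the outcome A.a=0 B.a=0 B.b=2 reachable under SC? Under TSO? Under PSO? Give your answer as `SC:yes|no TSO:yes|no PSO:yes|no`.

outcome vector order: (A.a,B.a,B.b)
under SC → 001 002 011 012 021 101 102 111 112
under TSO → 001 002 011 012 021 101 102 111 112
under PSO → 001 002 011 012 021 022 101 102 111 112
target 002 ∈ {SC,TSO,PSO}

SC:yes TSO:yes PSO:yes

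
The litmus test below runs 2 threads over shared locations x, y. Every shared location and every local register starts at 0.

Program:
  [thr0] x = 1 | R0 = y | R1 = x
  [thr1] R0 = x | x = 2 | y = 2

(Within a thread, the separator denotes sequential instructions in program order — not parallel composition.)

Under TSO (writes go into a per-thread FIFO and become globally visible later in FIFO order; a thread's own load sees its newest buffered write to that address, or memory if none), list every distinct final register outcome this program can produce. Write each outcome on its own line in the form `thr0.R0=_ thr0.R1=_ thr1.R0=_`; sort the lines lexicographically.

outcome vector order: (thr0.R0,thr0.R1,thr1.R0)
|TSO outcomes| = 7

thr0.R0=0 thr0.R1=1 thr1.R0=0
thr0.R0=0 thr0.R1=1 thr1.R0=1
thr0.R0=0 thr0.R1=2 thr1.R0=0
thr0.R0=0 thr0.R1=2 thr1.R0=1
thr0.R0=2 thr0.R1=1 thr1.R0=0
thr0.R0=2 thr0.R1=2 thr1.R0=0
thr0.R0=2 thr0.R1=2 thr1.R0=1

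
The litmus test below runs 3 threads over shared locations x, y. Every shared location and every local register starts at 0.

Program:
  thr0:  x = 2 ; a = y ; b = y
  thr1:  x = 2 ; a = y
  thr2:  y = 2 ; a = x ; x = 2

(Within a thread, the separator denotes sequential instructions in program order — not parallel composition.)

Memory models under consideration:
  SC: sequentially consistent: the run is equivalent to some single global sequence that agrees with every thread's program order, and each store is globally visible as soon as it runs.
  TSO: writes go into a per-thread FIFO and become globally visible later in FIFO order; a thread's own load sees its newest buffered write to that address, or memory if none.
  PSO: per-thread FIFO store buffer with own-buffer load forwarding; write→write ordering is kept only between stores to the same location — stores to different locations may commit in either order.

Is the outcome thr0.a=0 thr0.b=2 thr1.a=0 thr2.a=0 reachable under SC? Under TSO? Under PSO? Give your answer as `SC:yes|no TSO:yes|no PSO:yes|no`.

outcome vector order: (thr0.a,thr0.b,thr1.a,thr2.a)
[SC] allowed = {0/0/0/2 0/0/2/2 0/2/0/2 0/2/2/2 2/2/0/2 2/2/2/0 2/2/2/2}
[TSO] allowed = {0/0/0/0 0/0/0/2 0/0/2/0 0/0/2/2 0/2/0/0 0/2/0/2 0/2/2/0 0/2/2/2 2/2/0/0 2/2/0/2 2/2/2/0 2/2/2/2}
[PSO] allowed = {0/0/0/0 0/0/0/2 0/0/2/0 0/0/2/2 0/2/0/0 0/2/0/2 0/2/2/0 0/2/2/2 2/2/0/0 2/2/0/2 2/2/2/0 2/2/2/2}
target 0/2/0/0 ∈ {TSO,PSO}

SC:no TSO:yes PSO:yes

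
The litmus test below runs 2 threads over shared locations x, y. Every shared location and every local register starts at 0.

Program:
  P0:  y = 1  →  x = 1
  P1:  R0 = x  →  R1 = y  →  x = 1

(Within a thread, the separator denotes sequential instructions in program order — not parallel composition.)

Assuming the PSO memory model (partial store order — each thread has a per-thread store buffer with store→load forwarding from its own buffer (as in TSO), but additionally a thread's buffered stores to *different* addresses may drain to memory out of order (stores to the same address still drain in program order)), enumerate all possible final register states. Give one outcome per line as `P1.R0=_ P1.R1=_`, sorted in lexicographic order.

outcome vector order: (P1.R0,P1.R1)
|PSO outcomes| = 4

P1.R0=0 P1.R1=0
P1.R0=0 P1.R1=1
P1.R0=1 P1.R1=0
P1.R0=1 P1.R1=1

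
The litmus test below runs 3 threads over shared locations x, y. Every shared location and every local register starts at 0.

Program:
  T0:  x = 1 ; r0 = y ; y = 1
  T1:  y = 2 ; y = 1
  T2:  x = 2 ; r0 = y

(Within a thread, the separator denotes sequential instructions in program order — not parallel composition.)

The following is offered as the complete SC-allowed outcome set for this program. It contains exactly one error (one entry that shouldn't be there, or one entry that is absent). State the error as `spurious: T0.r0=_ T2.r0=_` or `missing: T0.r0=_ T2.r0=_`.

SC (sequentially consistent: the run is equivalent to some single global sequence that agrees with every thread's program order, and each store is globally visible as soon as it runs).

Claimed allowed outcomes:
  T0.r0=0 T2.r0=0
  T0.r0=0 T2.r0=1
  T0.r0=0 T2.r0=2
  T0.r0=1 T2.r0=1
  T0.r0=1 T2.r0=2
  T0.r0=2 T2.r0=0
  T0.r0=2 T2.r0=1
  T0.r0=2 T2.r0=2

missing: T0.r0=1 T2.r0=0

outcome vector order: (T0.r0,T2.r0)
[SC] allowed = {00 01 02 10 11 12 20 21 22}
SC∖claimed = {10}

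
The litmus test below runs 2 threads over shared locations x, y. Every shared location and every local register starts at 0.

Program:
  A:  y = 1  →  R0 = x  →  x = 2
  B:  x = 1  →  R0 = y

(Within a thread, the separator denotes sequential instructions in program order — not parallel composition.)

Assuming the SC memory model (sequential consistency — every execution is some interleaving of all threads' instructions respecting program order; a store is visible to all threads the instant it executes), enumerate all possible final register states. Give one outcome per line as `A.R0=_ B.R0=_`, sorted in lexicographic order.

A.R0=0 B.R0=1
A.R0=1 B.R0=0
A.R0=1 B.R0=1

outcome vector order: (A.R0,B.R0)
|SC outcomes| = 3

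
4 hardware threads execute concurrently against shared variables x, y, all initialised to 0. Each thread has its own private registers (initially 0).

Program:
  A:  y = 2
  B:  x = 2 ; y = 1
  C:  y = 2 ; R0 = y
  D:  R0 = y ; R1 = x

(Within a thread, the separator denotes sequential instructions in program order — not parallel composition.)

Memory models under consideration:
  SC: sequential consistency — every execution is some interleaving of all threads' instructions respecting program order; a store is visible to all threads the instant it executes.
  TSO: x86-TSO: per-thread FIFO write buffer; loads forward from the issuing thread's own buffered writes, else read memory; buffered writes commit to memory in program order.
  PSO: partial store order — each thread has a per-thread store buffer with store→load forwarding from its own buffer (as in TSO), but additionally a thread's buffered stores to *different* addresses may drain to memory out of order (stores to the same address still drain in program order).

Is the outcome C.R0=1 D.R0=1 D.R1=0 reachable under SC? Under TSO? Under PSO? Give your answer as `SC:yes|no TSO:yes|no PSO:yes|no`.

outcome vector order: (C.R0,D.R0,D.R1)
[SC] allowed = {1/0/0 1/0/2 1/1/2 1/2/0 1/2/2 2/0/0 2/0/2 2/1/2 2/2/0 2/2/2}
[TSO] allowed = {1/0/0 1/0/2 1/1/2 1/2/0 1/2/2 2/0/0 2/0/2 2/1/2 2/2/0 2/2/2}
[PSO] allowed = {1/0/0 1/0/2 1/1/0 1/1/2 1/2/0 1/2/2 2/0/0 2/0/2 2/1/0 2/1/2 2/2/0 2/2/2}
target 1/1/0 ∈ {PSO}

SC:no TSO:no PSO:yes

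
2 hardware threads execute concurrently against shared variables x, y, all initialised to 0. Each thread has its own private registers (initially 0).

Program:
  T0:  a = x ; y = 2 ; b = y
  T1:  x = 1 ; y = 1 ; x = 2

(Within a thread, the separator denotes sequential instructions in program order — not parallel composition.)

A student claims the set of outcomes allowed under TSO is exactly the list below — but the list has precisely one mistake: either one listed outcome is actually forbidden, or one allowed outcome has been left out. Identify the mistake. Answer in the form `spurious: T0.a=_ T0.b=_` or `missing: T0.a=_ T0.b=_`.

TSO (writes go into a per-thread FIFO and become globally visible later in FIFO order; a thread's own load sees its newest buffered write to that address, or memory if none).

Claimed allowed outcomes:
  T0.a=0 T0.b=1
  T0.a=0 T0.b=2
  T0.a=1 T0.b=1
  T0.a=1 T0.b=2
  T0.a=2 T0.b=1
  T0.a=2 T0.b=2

spurious: T0.a=2 T0.b=1

outcome vector order: (T0.a,T0.b)
TSO: 5 outcomes — {(0,1); (0,2); (1,1); (1,2); (2,2)}
claimed∖TSO = {(2,1)}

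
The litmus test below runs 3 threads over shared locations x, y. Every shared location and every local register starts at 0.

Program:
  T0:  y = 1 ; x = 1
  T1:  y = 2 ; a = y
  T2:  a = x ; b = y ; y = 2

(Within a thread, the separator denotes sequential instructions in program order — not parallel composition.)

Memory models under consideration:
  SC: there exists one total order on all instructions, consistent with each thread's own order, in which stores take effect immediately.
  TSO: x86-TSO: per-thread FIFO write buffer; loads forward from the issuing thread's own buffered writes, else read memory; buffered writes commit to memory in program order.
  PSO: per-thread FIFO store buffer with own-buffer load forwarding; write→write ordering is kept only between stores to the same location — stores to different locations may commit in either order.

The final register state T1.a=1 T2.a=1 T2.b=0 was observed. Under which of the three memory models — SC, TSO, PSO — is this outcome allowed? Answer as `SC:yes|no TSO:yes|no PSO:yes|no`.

SC:no TSO:no PSO:yes

outcome vector order: (T1.a,T2.a,T2.b)
under SC → 1/0/0 1/0/1 1/0/2 1/1/1 2/0/0 2/0/1 2/0/2 2/1/1 2/1/2
under TSO → 1/0/0 1/0/1 1/0/2 1/1/1 2/0/0 2/0/1 2/0/2 2/1/1 2/1/2
under PSO → 1/0/0 1/0/1 1/0/2 1/1/0 1/1/1 1/1/2 2/0/0 2/0/1 2/0/2 2/1/0 2/1/1 2/1/2
target 1/1/0 ∈ {PSO}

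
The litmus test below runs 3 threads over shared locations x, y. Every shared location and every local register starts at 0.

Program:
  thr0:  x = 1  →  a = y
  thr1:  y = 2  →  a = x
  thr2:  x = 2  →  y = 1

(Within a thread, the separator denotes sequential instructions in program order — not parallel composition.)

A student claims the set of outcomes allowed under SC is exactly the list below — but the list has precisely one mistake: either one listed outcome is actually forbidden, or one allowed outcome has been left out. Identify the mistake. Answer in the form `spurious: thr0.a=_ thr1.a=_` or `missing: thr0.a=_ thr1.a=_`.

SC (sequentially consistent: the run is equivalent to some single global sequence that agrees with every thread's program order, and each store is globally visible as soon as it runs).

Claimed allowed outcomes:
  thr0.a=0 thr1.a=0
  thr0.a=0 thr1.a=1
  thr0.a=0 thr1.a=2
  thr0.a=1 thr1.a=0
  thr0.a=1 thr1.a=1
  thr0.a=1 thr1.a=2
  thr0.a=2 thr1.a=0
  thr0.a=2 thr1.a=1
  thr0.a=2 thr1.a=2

spurious: thr0.a=0 thr1.a=0

outcome vector order: (thr0.a,thr1.a)
under SC → 01; 02; 10; 11; 12; 20; 21; 22
claimed∖SC = {00}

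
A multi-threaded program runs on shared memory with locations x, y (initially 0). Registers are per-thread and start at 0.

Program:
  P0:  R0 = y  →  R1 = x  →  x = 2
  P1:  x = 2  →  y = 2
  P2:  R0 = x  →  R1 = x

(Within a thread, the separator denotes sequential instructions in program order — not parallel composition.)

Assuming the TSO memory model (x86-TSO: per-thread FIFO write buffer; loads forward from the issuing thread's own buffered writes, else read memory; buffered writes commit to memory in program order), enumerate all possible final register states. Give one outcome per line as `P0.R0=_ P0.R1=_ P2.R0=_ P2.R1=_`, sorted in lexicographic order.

P0.R0=0 P0.R1=0 P2.R0=0 P2.R1=0
P0.R0=0 P0.R1=0 P2.R0=0 P2.R1=2
P0.R0=0 P0.R1=0 P2.R0=2 P2.R1=2
P0.R0=0 P0.R1=2 P2.R0=0 P2.R1=0
P0.R0=0 P0.R1=2 P2.R0=0 P2.R1=2
P0.R0=0 P0.R1=2 P2.R0=2 P2.R1=2
P0.R0=2 P0.R1=2 P2.R0=0 P2.R1=0
P0.R0=2 P0.R1=2 P2.R0=0 P2.R1=2
P0.R0=2 P0.R1=2 P2.R0=2 P2.R1=2

outcome vector order: (P0.R0,P0.R1,P2.R0,P2.R1)
|TSO outcomes| = 9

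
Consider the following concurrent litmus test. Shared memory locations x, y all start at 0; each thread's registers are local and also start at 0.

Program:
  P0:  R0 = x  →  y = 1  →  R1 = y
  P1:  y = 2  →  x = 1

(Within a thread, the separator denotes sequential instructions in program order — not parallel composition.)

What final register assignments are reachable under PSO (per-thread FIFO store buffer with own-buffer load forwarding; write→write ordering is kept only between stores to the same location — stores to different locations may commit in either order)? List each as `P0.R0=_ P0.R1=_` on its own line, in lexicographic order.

outcome vector order: (P0.R0,P0.R1)
|PSO outcomes| = 4

P0.R0=0 P0.R1=1
P0.R0=0 P0.R1=2
P0.R0=1 P0.R1=1
P0.R0=1 P0.R1=2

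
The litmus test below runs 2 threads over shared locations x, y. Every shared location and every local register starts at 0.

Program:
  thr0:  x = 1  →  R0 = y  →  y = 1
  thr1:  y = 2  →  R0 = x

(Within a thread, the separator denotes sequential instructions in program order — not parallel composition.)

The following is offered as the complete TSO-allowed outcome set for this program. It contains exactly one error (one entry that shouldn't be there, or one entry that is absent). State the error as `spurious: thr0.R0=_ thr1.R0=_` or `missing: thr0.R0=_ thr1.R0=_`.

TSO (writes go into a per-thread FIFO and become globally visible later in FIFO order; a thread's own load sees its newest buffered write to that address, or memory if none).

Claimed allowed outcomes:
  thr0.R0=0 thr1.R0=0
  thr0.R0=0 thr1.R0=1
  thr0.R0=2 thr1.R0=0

outcome vector order: (thr0.R0,thr1.R0)
TSO (4): <0 0> <0 1> <2 0> <2 1>
TSO∖claimed = {<2 1>}

missing: thr0.R0=2 thr1.R0=1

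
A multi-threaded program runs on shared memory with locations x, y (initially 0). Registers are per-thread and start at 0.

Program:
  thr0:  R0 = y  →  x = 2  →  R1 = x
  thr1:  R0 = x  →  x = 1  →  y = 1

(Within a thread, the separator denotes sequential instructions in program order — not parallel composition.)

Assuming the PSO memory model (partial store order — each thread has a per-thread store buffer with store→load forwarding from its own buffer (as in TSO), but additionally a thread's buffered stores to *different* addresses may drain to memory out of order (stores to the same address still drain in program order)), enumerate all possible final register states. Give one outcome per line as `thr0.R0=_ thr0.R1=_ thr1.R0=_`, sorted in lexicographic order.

thr0.R0=0 thr0.R1=1 thr1.R0=0
thr0.R0=0 thr0.R1=1 thr1.R0=2
thr0.R0=0 thr0.R1=2 thr1.R0=0
thr0.R0=0 thr0.R1=2 thr1.R0=2
thr0.R0=1 thr0.R1=1 thr1.R0=0
thr0.R0=1 thr0.R1=2 thr1.R0=0

outcome vector order: (thr0.R0,thr0.R1,thr1.R0)
|PSO outcomes| = 6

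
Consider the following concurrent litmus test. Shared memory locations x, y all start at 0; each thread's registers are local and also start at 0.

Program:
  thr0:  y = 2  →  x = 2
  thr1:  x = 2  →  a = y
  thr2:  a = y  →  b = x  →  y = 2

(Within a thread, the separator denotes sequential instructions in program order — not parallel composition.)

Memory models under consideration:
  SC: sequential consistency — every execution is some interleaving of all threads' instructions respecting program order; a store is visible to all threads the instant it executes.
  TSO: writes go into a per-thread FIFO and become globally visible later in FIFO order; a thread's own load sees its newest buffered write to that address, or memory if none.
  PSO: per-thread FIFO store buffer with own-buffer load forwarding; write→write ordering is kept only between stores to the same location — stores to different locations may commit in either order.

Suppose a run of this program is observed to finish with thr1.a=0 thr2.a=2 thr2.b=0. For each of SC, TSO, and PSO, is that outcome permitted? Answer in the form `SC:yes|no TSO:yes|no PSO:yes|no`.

outcome vector order: (thr1.a,thr2.a,thr2.b)
SC: 7 outcomes — {<0 0 0>; <0 0 2>; <0 2 2>; <2 0 0>; <2 0 2>; <2 2 0>; <2 2 2>}
TSO: 8 outcomes — {<0 0 0>; <0 0 2>; <0 2 0>; <0 2 2>; <2 0 0>; <2 0 2>; <2 2 0>; <2 2 2>}
PSO: 8 outcomes — {<0 0 0>; <0 0 2>; <0 2 0>; <0 2 2>; <2 0 0>; <2 0 2>; <2 2 0>; <2 2 2>}
target <0 2 0> ∈ {TSO,PSO}

SC:no TSO:yes PSO:yes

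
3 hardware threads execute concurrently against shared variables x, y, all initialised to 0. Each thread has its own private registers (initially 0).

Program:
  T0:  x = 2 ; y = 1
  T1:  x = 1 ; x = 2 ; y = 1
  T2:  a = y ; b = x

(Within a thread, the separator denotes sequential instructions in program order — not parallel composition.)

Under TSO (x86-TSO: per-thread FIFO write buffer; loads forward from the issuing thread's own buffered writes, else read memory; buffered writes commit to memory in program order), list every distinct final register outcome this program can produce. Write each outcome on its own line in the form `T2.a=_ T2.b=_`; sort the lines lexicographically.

outcome vector order: (T2.a,T2.b)
|TSO outcomes| = 5

T2.a=0 T2.b=0
T2.a=0 T2.b=1
T2.a=0 T2.b=2
T2.a=1 T2.b=1
T2.a=1 T2.b=2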